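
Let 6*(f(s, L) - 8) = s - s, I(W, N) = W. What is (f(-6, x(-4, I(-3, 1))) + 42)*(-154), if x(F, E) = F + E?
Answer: -7700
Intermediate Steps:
x(F, E) = E + F
f(s, L) = 8 (f(s, L) = 8 + (s - s)/6 = 8 + (⅙)*0 = 8 + 0 = 8)
(f(-6, x(-4, I(-3, 1))) + 42)*(-154) = (8 + 42)*(-154) = 50*(-154) = -7700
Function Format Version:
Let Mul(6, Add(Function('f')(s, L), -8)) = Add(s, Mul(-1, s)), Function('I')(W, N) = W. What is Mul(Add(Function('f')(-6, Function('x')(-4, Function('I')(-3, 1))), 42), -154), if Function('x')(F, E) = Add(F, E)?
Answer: -7700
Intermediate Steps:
Function('x')(F, E) = Add(E, F)
Function('f')(s, L) = 8 (Function('f')(s, L) = Add(8, Mul(Rational(1, 6), Add(s, Mul(-1, s)))) = Add(8, Mul(Rational(1, 6), 0)) = Add(8, 0) = 8)
Mul(Add(Function('f')(-6, Function('x')(-4, Function('I')(-3, 1))), 42), -154) = Mul(Add(8, 42), -154) = Mul(50, -154) = -7700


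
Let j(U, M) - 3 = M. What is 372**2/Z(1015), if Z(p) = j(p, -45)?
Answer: -23064/7 ≈ -3294.9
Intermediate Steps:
j(U, M) = 3 + M
Z(p) = -42 (Z(p) = 3 - 45 = -42)
372**2/Z(1015) = 372**2/(-42) = 138384*(-1/42) = -23064/7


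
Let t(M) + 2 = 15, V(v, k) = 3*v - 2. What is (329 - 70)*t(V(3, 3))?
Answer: 3367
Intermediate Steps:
V(v, k) = -2 + 3*v
t(M) = 13 (t(M) = -2 + 15 = 13)
(329 - 70)*t(V(3, 3)) = (329 - 70)*13 = 259*13 = 3367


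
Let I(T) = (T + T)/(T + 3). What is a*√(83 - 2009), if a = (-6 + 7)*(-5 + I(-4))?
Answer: 9*I*√214 ≈ 131.66*I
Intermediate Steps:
I(T) = 2*T/(3 + T) (I(T) = (2*T)/(3 + T) = 2*T/(3 + T))
a = 3 (a = (-6 + 7)*(-5 + 2*(-4)/(3 - 4)) = 1*(-5 + 2*(-4)/(-1)) = 1*(-5 + 2*(-4)*(-1)) = 1*(-5 + 8) = 1*3 = 3)
a*√(83 - 2009) = 3*√(83 - 2009) = 3*√(-1926) = 3*(3*I*√214) = 9*I*√214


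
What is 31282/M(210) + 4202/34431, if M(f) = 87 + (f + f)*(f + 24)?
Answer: 165600964/376319353 ≈ 0.44005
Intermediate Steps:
M(f) = 87 + 2*f*(24 + f) (M(f) = 87 + (2*f)*(24 + f) = 87 + 2*f*(24 + f))
31282/M(210) + 4202/34431 = 31282/(87 + 2*210² + 48*210) + 4202/34431 = 31282/(87 + 2*44100 + 10080) + 4202*(1/34431) = 31282/(87 + 88200 + 10080) + 4202/34431 = 31282/98367 + 4202/34431 = 165600964/376319353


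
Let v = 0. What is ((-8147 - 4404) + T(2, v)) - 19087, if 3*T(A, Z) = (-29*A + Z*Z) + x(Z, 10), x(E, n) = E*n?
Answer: -94972/3 ≈ -31657.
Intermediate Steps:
T(A, Z) = -29*A/3 + Z²/3 + 10*Z/3 (T(A, Z) = ((-29*A + Z*Z) + Z*10)/3 = ((-29*A + Z²) + 10*Z)/3 = ((Z² - 29*A) + 10*Z)/3 = (Z² - 29*A + 10*Z)/3 = -29*A/3 + Z²/3 + 10*Z/3)
((-8147 - 4404) + T(2, v)) - 19087 = ((-8147 - 4404) + (-29/3*2 + (⅓)*0² + (10/3)*0)) - 19087 = (-12551 + (-58/3 + (⅓)*0 + 0)) - 19087 = (-12551 + (-58/3 + 0 + 0)) - 19087 = (-12551 - 58/3) - 19087 = -37711/3 - 19087 = -94972/3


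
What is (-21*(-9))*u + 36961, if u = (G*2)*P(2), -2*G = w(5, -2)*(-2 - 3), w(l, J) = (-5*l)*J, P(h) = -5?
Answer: -199289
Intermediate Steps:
w(l, J) = -5*J*l
G = 125 (G = -(-5*(-2)*5)*(-2 - 3)/2 = -25*(-5) = -½*(-250) = 125)
u = -1250 (u = (125*2)*(-5) = 250*(-5) = -1250)
(-21*(-9))*u + 36961 = -21*(-9)*(-1250) + 36961 = 189*(-1250) + 36961 = -236250 + 36961 = -199289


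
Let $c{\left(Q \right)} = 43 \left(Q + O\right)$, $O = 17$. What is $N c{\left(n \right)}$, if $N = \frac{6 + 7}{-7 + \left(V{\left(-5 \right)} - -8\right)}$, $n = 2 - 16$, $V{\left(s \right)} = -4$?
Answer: $-559$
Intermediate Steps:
$n = -14$
$N = - \frac{13}{3}$ ($N = \frac{6 + 7}{-7 - -4} = \frac{13}{-7 + \left(-4 + 8\right)} = \frac{13}{-7 + 4} = \frac{13}{-3} = 13 \left(- \frac{1}{3}\right) = - \frac{13}{3} \approx -4.3333$)
$c{\left(Q \right)} = 731 + 43 Q$ ($c{\left(Q \right)} = 43 \left(Q + 17\right) = 43 \left(17 + Q\right) = 731 + 43 Q$)
$N c{\left(n \right)} = - \frac{13 \left(731 + 43 \left(-14\right)\right)}{3} = - \frac{13 \left(731 - 602\right)}{3} = \left(- \frac{13}{3}\right) 129 = -559$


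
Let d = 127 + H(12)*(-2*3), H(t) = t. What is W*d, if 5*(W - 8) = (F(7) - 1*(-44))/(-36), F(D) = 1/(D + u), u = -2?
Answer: 76769/180 ≈ 426.49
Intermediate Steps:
F(D) = 1/(-2 + D) (F(D) = 1/(D - 2) = 1/(-2 + D))
W = 6979/900 (W = 8 + ((1/(-2 + 7) - 1*(-44))/(-36))/5 = 8 + ((1/5 + 44)*(-1/36))/5 = 8 + ((⅕ + 44)*(-1/36))/5 = 8 + ((221/5)*(-1/36))/5 = 8 + (⅕)*(-221/180) = 8 - 221/900 = 6979/900 ≈ 7.7544)
d = 55 (d = 127 + 12*(-2*3) = 127 + 12*(-6) = 127 - 72 = 55)
W*d = (6979/900)*55 = 76769/180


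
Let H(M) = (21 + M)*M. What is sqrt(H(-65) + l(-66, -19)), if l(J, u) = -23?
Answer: sqrt(2837) ≈ 53.263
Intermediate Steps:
H(M) = M*(21 + M)
sqrt(H(-65) + l(-66, -19)) = sqrt(-65*(21 - 65) - 23) = sqrt(-65*(-44) - 23) = sqrt(2860 - 23) = sqrt(2837)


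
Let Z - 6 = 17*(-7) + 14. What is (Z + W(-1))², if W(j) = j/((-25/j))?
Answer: 6130576/625 ≈ 9808.9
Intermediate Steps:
Z = -99 (Z = 6 + (17*(-7) + 14) = 6 + (-119 + 14) = 6 - 105 = -99)
W(j) = -j²/25 (W(j) = j*(-j/25) = -j²/25)
(Z + W(-1))² = (-99 - 1/25*(-1)²)² = (-99 - 1/25*1)² = (-99 - 1/25)² = (-2476/25)² = 6130576/625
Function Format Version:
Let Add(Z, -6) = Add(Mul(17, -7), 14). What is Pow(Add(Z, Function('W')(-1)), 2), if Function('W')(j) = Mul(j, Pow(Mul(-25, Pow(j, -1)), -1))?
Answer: Rational(6130576, 625) ≈ 9808.9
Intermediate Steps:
Z = -99 (Z = Add(6, Add(Mul(17, -7), 14)) = Add(6, Add(-119, 14)) = Add(6, -105) = -99)
Function('W')(j) = Mul(Rational(-1, 25), Pow(j, 2)) (Function('W')(j) = Mul(j, Mul(Rational(-1, 25), j)) = Mul(Rational(-1, 25), Pow(j, 2)))
Pow(Add(Z, Function('W')(-1)), 2) = Pow(Add(-99, Mul(Rational(-1, 25), Pow(-1, 2))), 2) = Pow(Add(-99, Mul(Rational(-1, 25), 1)), 2) = Pow(Add(-99, Rational(-1, 25)), 2) = Pow(Rational(-2476, 25), 2) = Rational(6130576, 625)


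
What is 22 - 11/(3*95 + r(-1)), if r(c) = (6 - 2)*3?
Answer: 593/27 ≈ 21.963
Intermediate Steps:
r(c) = 12 (r(c) = 4*3 = 12)
22 - 11/(3*95 + r(-1)) = 22 - 11/(3*95 + 12) = 22 - 11/(285 + 12) = 22 - 11/297 = 22 - 11*1/297 = 22 - 1/27 = 593/27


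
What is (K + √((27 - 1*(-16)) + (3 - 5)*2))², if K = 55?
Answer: (55 + √39)² ≈ 3750.9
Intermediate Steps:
(K + √((27 - 1*(-16)) + (3 - 5)*2))² = (55 + √((27 - 1*(-16)) + (3 - 5)*2))² = (55 + √((27 + 16) - 2*2))² = (55 + √(43 - 4))² = (55 + √39)²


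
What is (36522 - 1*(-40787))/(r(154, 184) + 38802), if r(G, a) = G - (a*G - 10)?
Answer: 77309/10630 ≈ 7.2727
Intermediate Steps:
r(G, a) = 10 + G - G*a (r(G, a) = G - (G*a - 10) = G - (-10 + G*a) = G + (10 - G*a) = 10 + G - G*a)
(36522 - 1*(-40787))/(r(154, 184) + 38802) = (36522 - 1*(-40787))/((10 + 154 - 1*154*184) + 38802) = (36522 + 40787)/((10 + 154 - 28336) + 38802) = 77309/(-28172 + 38802) = 77309/10630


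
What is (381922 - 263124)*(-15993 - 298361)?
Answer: -37344626492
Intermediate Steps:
(381922 - 263124)*(-15993 - 298361) = 118798*(-314354) = -37344626492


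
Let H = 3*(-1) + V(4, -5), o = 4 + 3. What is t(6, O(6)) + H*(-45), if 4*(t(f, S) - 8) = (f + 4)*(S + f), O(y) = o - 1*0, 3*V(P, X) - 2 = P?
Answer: 171/2 ≈ 85.500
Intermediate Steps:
o = 7
V(P, X) = 2/3 + P/3
O(y) = 7 (O(y) = 7 - 1*0 = 7 + 0 = 7)
t(f, S) = 8 + (4 + f)*(S + f)/4 (t(f, S) = 8 + ((f + 4)*(S + f))/4 = 8 + ((4 + f)*(S + f))/4 = 8 + (4 + f)*(S + f)/4)
H = -1 (H = 3*(-1) + (2/3 + (1/3)*4) = -3 + (2/3 + 4/3) = -3 + 2 = -1)
t(6, O(6)) + H*(-45) = (8 + 7 + 6 + (1/4)*6**2 + (1/4)*7*6) - 1*(-45) = (8 + 7 + 6 + (1/4)*36 + 21/2) + 45 = (8 + 7 + 6 + 9 + 21/2) + 45 = 81/2 + 45 = 171/2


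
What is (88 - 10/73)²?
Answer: 41139396/5329 ≈ 7719.9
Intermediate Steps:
(88 - 10/73)² = (6414/73)² = 41139396/5329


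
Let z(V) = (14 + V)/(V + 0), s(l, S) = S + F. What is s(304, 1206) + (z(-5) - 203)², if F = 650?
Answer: 1094976/25 ≈ 43799.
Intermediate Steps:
s(l, S) = 650 + S (s(l, S) = S + 650 = 650 + S)
z(V) = (14 + V)/V
s(304, 1206) + (z(-5) - 203)² = (650 + 1206) + ((14 - 5)/(-5) - 203)² = 1856 + (-⅕*9 - 203)² = 1856 + (-9/5 - 203)² = 1856 + (-1024/5)² = 1856 + 1048576/25 = 1094976/25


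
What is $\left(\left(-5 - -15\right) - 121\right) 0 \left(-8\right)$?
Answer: $0$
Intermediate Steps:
$\left(\left(-5 - -15\right) - 121\right) 0 \left(-8\right) = \left(\left(-5 + 15\right) - 121\right) 0 = \left(10 - 121\right) 0 = \left(-111\right) 0 = 0$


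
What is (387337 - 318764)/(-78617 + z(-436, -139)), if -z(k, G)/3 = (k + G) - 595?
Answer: -68573/75107 ≈ -0.91300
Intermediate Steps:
z(k, G) = 1785 - 3*G - 3*k (z(k, G) = -3*((k + G) - 595) = -3*((G + k) - 595) = -3*(-595 + G + k) = 1785 - 3*G - 3*k)
(387337 - 318764)/(-78617 + z(-436, -139)) = (387337 - 318764)/(-78617 + (1785 - 3*(-139) - 3*(-436))) = 68573/(-78617 + (1785 + 417 + 1308)) = 68573/(-78617 + 3510) = 68573/(-75107) = 68573*(-1/75107) = -68573/75107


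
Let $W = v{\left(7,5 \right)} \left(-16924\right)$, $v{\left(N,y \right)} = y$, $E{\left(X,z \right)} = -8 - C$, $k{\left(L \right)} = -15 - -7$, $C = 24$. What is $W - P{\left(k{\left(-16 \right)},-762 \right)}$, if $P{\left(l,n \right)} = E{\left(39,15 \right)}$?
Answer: $-84588$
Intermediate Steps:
$k{\left(L \right)} = -8$ ($k{\left(L \right)} = -15 + 7 = -8$)
$E{\left(X,z \right)} = -32$ ($E{\left(X,z \right)} = -8 - 24 = -32$)
$P{\left(l,n \right)} = -32$
$W = -84620$ ($W = 5 \left(-16924\right) = -84620$)
$W - P{\left(k{\left(-16 \right)},-762 \right)} = -84620 - -32 = -84620 + 32 = -84588$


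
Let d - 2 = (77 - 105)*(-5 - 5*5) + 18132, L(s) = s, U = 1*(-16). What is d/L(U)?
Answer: -9487/8 ≈ -1185.9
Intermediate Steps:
U = -16
d = 18974 (d = 2 + ((77 - 105)*(-5 - 5*5) + 18132) = 2 + (-28*(-5 - 25) + 18132) = 2 + (-28*(-30) + 18132) = 2 + (840 + 18132) = 2 + 18972 = 18974)
d/L(U) = 18974/(-16) = 18974*(-1/16) = -9487/8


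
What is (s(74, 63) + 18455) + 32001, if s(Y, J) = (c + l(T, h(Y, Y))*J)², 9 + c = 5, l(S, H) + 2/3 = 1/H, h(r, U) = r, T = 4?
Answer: 287459337/5476 ≈ 52494.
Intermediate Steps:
l(S, H) = -⅔ + 1/H
c = -4 (c = -9 + 5 = -4)
s(Y, J) = (-4 + J*(-⅔ + 1/Y))² (s(Y, J) = (-4 + (-⅔ + 1/Y)*J)² = (-4 + J*(-⅔ + 1/Y))²)
(s(74, 63) + 18455) + 32001 = ((⅑)*(12*74 + 63*(-3 + 2*74))²/74² + 18455) + 32001 = ((⅑)*(1/5476)*(888 + 63*(-3 + 148))² + 18455) + 32001 = ((⅑)*(1/5476)*(888 + 63*145)² + 18455) + 32001 = ((⅑)*(1/5476)*(888 + 9135)² + 18455) + 32001 = ((⅑)*(1/5476)*10023² + 18455) + 32001 = ((⅑)*(1/5476)*100460529 + 18455) + 32001 = (11162281/5476 + 18455) + 32001 = 112221861/5476 + 32001 = 287459337/5476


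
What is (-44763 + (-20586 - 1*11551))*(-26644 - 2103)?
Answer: 2210644300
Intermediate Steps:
(-44763 + (-20586 - 1*11551))*(-26644 - 2103) = (-44763 + (-20586 - 11551))*(-28747) = (-44763 - 32137)*(-28747) = -76900*(-28747) = 2210644300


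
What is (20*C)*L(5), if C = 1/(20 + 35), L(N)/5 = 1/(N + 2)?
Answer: 20/77 ≈ 0.25974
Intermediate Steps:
L(N) = 5/(2 + N) (L(N) = 5/(N + 2) = 5/(2 + N))
C = 1/55 ≈ 0.018182
(20*C)*L(5) = (20*(1/55))*(5/(2 + 5)) = 4*(5/7)/11 = 4*(5*(⅐))/11 = (4/11)*(5/7) = 20/77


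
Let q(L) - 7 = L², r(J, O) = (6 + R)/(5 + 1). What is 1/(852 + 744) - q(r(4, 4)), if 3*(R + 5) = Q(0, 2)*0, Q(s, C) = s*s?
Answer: -16823/2394 ≈ -7.0272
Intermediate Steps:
Q(s, C) = s²
R = -5 (R = -5 + (0²*0)/3 = -5 + (0*0)/3 = -5 + (⅓)*0 = -5 + 0 = -5)
r(J, O) = ⅙ (r(J, O) = (6 - 5)/(5 + 1) = 1/6 = 1*(⅙) = ⅙)
q(L) = 7 + L²
1/(852 + 744) - q(r(4, 4)) = 1/(852 + 744) - (7 + (⅙)²) = 1/1596 - (7 + 1/36) = 1/1596 - 1*253/36 = 1/1596 - 253/36 = -16823/2394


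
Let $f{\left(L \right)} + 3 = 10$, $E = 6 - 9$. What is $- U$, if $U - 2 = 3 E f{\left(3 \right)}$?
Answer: $61$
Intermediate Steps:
$E = -3$ ($E = 6 - 9 = -3$)
$f{\left(L \right)} = 7$ ($f{\left(L \right)} = -3 + 10 = 7$)
$U = -61$ ($U = 2 + 3 \left(-3\right) 7 = 2 - 63 = -61$)
$- U = \left(-1\right) \left(-61\right) = 61$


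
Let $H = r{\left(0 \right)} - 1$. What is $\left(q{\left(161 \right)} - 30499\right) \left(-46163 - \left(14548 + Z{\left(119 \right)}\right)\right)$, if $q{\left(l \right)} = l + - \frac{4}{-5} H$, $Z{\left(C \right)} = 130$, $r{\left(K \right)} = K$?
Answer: $\frac{9229214654}{5} \approx 1.8458 \cdot 10^{9}$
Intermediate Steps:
$H = -1$ ($H = 0 - 1 = -1$)
$q{\left(l \right)} = - \frac{4}{5} + l$ ($q{\left(l \right)} = l + - \frac{4}{-5} \left(-1\right) = l + \left(-4\right) \left(- \frac{1}{5}\right) \left(-1\right) = l + \frac{4}{5} \left(-1\right) = l - \frac{4}{5} = - \frac{4}{5} + l$)
$\left(q{\left(161 \right)} - 30499\right) \left(-46163 - \left(14548 + Z{\left(119 \right)}\right)\right) = \left(\left(- \frac{4}{5} + 161\right) - 30499\right) \left(-46163 - 14678\right) = \left(\frac{801}{5} - 30499\right) \left(-46163 - 14678\right) = - \frac{151694 \left(-46163 - 14678\right)}{5} = \left(- \frac{151694}{5}\right) \left(-60841\right) = \frac{9229214654}{5}$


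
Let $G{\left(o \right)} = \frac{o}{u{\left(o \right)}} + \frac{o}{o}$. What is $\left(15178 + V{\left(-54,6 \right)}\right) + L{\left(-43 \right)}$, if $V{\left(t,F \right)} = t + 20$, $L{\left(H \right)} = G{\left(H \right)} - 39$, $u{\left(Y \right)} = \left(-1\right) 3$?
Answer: $\frac{45361}{3} \approx 15120.0$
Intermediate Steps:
$u{\left(Y \right)} = -3$
$G{\left(o \right)} = 1 - \frac{o}{3}$ ($G{\left(o \right)} = \frac{o}{-3} + \frac{o}{o} = o \left(- \frac{1}{3}\right) + 1 = - \frac{o}{3} + 1 = 1 - \frac{o}{3}$)
$L{\left(H \right)} = -38 - \frac{H}{3}$ ($L{\left(H \right)} = \left(1 - \frac{H}{3}\right) - 39 = -38 - \frac{H}{3}$)
$V{\left(t,F \right)} = 20 + t$
$\left(15178 + V{\left(-54,6 \right)}\right) + L{\left(-43 \right)} = \left(15178 + \left(20 - 54\right)\right) - \frac{71}{3} = \left(15178 - 34\right) + \left(-38 + \frac{43}{3}\right) = 15144 - \frac{71}{3} = \frac{45361}{3}$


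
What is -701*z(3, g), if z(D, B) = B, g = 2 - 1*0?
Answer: -1402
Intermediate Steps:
g = 2 (g = 2 + 0 = 2)
-701*z(3, g) = -701*2 = -1402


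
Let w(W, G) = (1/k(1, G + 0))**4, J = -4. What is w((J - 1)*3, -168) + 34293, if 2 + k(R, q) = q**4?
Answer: 13808737781072626417934084716234528415569/402669284724947552501504234573660176 ≈ 34293.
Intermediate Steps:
k(R, q) = -2 + q**4
w(W, G) = (-2 + G**4)**(-4) (w(W, G) = (1/(-2 + (G + 0)**4))**4 = (1/(-2 + G**4))**4 = (-2 + G**4)**(-4))
w((J - 1)*3, -168) + 34293 = (-2 + (-168)**4)**(-4) + 34293 = (-2 + 796594176)**(-4) + 34293 = 796594174**(-4) + 34293 = 1/402669284724947552501504234573660176 + 34293 = 13808737781072626417934084716234528415569/402669284724947552501504234573660176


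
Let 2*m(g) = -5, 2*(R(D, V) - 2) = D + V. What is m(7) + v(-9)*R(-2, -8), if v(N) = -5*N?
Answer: -275/2 ≈ -137.50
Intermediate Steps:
R(D, V) = 2 + D/2 + V/2 (R(D, V) = 2 + (D + V)/2 = 2 + (D/2 + V/2) = 2 + D/2 + V/2)
m(g) = -5/2 (m(g) = (½)*(-5) = -5/2)
m(7) + v(-9)*R(-2, -8) = -5/2 + (-5*(-9))*(2 + (½)*(-2) + (½)*(-8)) = -5/2 + 45*(2 - 1 - 4) = -5/2 + 45*(-3) = -5/2 - 135 = -275/2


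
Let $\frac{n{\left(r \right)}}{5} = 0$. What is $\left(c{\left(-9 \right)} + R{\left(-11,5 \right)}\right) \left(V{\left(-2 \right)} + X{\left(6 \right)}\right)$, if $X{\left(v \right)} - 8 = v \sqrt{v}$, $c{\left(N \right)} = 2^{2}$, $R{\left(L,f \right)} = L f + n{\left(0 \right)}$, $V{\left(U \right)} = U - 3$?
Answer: $-153 - 306 \sqrt{6} \approx -902.54$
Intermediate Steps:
$n{\left(r \right)} = 0$ ($n{\left(r \right)} = 5 \cdot 0 = 0$)
$V{\left(U \right)} = -3 + U$ ($V{\left(U \right)} = U - 3 = -3 + U$)
$R{\left(L,f \right)} = L f$ ($R{\left(L,f \right)} = L f + 0 = L f$)
$c{\left(N \right)} = 4$
$X{\left(v \right)} = 8 + v^{\frac{3}{2}}$ ($X{\left(v \right)} = 8 + v \sqrt{v} = 8 + v^{\frac{3}{2}}$)
$\left(c{\left(-9 \right)} + R{\left(-11,5 \right)}\right) \left(V{\left(-2 \right)} + X{\left(6 \right)}\right) = \left(4 - 55\right) \left(\left(-3 - 2\right) + \left(8 + 6^{\frac{3}{2}}\right)\right) = \left(4 - 55\right) \left(-5 + \left(8 + 6 \sqrt{6}\right)\right) = - 51 \left(3 + 6 \sqrt{6}\right) = -153 - 306 \sqrt{6}$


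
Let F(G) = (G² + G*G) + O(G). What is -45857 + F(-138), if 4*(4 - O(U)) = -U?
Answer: -15599/2 ≈ -7799.5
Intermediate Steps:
O(U) = 4 + U/4 (O(U) = 4 - (-1)*U/4 = 4 + U/4)
F(G) = 4 + 2*G² + G/4 (F(G) = (G² + G*G) + (4 + G/4) = (G² + G²) + (4 + G/4) = 2*G² + (4 + G/4) = 4 + 2*G² + G/4)
-45857 + F(-138) = -45857 + (4 + 2*(-138)² + (¼)*(-138)) = -45857 + (4 + 2*19044 - 69/2) = -45857 + (4 + 38088 - 69/2) = -45857 + 76115/2 = -15599/2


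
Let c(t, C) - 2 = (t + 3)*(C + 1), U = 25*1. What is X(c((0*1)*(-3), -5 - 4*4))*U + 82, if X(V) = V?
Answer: -1368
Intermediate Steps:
U = 25
c(t, C) = 2 + (1 + C)*(3 + t) (c(t, C) = 2 + (t + 3)*(C + 1) = 2 + (3 + t)*(1 + C) = 2 + (1 + C)*(3 + t))
X(c((0*1)*(-3), -5 - 4*4))*U + 82 = (5 + (0*1)*(-3) + 3*(-5 - 4*4) + (-5 - 4*4)*((0*1)*(-3)))*25 + 82 = (5 + 0*(-3) + 3*(-5 - 16) + (-5 - 16)*(0*(-3)))*25 + 82 = (5 + 0 + 3*(-21) - 21*0)*25 + 82 = (5 + 0 - 63 + 0)*25 + 82 = -58*25 + 82 = -1450 + 82 = -1368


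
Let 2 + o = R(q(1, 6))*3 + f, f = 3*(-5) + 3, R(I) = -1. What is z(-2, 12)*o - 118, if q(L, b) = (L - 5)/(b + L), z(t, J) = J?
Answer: -322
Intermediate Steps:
q(L, b) = (-5 + L)/(L + b)
f = -12 (f = -15 + 3 = -12)
o = -17 (o = -2 + (-1*3 - 12) = -2 + (-3 - 12) = -2 - 15 = -17)
z(-2, 12)*o - 118 = 12*(-17) - 118 = -204 - 118 = -322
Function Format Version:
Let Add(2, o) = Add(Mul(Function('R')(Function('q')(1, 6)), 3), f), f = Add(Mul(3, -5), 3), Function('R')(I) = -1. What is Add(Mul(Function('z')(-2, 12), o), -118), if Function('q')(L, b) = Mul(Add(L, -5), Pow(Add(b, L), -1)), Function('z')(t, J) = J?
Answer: -322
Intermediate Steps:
Function('q')(L, b) = Mul(Pow(Add(L, b), -1), Add(-5, L)) (Function('q')(L, b) = Mul(Add(-5, L), Pow(Add(L, b), -1)) = Mul(Pow(Add(L, b), -1), Add(-5, L)))
f = -12 (f = Add(-15, 3) = -12)
o = -17 (o = Add(-2, Add(Mul(-1, 3), -12)) = Add(-2, Add(-3, -12)) = Add(-2, -15) = -17)
Add(Mul(Function('z')(-2, 12), o), -118) = Add(Mul(12, -17), -118) = Add(-204, -118) = -322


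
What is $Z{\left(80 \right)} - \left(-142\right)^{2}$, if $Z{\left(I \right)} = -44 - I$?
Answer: $-20288$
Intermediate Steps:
$Z{\left(80 \right)} - \left(-142\right)^{2} = \left(-44 - 80\right) - \left(-142\right)^{2} = \left(-44 - 80\right) - 20164 = -124 - 20164 = -20288$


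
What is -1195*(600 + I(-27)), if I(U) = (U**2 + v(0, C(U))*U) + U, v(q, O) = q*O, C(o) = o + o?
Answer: -1555890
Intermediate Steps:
C(o) = 2*o
v(q, O) = O*q
I(U) = U + U**2 (I(U) = (U**2 + ((2*U)*0)*U) + U = (U**2 + 0*U) + U = (U**2 + 0) + U = U**2 + U = U + U**2)
-1195*(600 + I(-27)) = -1195*(600 - 27*(1 - 27)) = -1195*(600 - 27*(-26)) = -1195*(600 + 702) = -1195*1302 = -1555890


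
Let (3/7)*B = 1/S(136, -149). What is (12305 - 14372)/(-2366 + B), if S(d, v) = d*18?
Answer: 15180048/17375897 ≈ 0.87363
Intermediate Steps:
S(d, v) = 18*d
B = 7/7344 (B = 7/(3*((18*136))) = (7/3)/2448 = (7/3)*(1/2448) = 7/7344 ≈ 0.00095316)
(12305 - 14372)/(-2366 + B) = (12305 - 14372)/(-2366 + 7/7344) = -2067/(-17375897/7344) = -2067*(-7344/17375897) = 15180048/17375897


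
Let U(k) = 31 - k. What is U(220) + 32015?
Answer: 31826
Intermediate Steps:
U(220) + 32015 = (31 - 1*220) + 32015 = (31 - 220) + 32015 = -189 + 32015 = 31826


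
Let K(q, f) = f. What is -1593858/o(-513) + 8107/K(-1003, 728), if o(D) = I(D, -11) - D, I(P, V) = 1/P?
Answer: -37069692571/11974144 ≈ -3095.8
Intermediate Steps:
o(D) = 1/D - D
-1593858/o(-513) + 8107/K(-1003, 728) = -1593858/(1/(-513) - 1*(-513)) + 8107/728 = -1593858/(-1/513 + 513) + 8107*(1/728) = -1593858/263168/513 + 8107/728 = -1593858*513/263168 + 8107/728 = -408824577/131584 + 8107/728 = -37069692571/11974144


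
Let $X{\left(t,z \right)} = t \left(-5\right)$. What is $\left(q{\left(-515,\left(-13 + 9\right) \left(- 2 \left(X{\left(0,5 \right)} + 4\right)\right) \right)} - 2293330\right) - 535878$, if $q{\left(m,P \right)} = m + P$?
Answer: $-2829691$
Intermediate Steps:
$X{\left(t,z \right)} = - 5 t$
$q{\left(m,P \right)} = P + m$
$\left(q{\left(-515,\left(-13 + 9\right) \left(- 2 \left(X{\left(0,5 \right)} + 4\right)\right) \right)} - 2293330\right) - 535878 = \left(\left(\left(-13 + 9\right) \left(- 2 \left(\left(-5\right) 0 + 4\right)\right) - 515\right) - 2293330\right) - 535878 = \left(\left(- 4 \left(- 2 \left(0 + 4\right)\right) - 515\right) - 2293330\right) - 535878 = \left(\left(- 4 \left(- 2 \cdot 4\right) - 515\right) - 2293330\right) - 535878 = \left(\left(- 4 \left(\left(-1\right) 8\right) - 515\right) - 2293330\right) - 535878 = \left(\left(\left(-4\right) \left(-8\right) - 515\right) - 2293330\right) - 535878 = \left(\left(32 - 515\right) - 2293330\right) - 535878 = \left(-483 - 2293330\right) - 535878 = -2293813 - 535878 = -2829691$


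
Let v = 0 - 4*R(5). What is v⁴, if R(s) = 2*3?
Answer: 331776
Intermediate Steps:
R(s) = 6
v = -24 (v = 0 - 4*6 = 0 - 24 = -24)
v⁴ = (-24)⁴ = 331776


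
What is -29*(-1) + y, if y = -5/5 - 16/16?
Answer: 27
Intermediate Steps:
y = -2 (y = -5*⅕ - 16*1/16 = -1 - 1 = -2)
-29*(-1) + y = -29*(-1) - 2 = 29 - 2 = 27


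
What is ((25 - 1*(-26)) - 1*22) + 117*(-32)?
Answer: -3715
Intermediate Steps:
((25 - 1*(-26)) - 1*22) + 117*(-32) = ((25 + 26) - 22) - 3744 = (51 - 22) - 3744 = 29 - 3744 = -3715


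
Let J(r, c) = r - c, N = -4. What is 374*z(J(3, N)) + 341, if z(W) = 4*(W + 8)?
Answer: 22781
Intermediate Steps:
z(W) = 32 + 4*W (z(W) = 4*(8 + W) = 32 + 4*W)
374*z(J(3, N)) + 341 = 374*(32 + 4*(3 - 1*(-4))) + 341 = 374*(32 + 4*(3 + 4)) + 341 = 374*(32 + 4*7) + 341 = 374*(32 + 28) + 341 = 374*60 + 341 = 22440 + 341 = 22781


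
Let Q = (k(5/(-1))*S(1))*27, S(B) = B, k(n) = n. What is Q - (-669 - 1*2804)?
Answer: 3338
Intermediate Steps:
Q = -135 (Q = ((5/(-1))*1)*27 = ((5*(-1))*1)*27 = -5*1*27 = -5*27 = -135)
Q - (-669 - 1*2804) = -135 - (-669 - 1*2804) = -135 - (-669 - 2804) = -135 - 1*(-3473) = -135 + 3473 = 3338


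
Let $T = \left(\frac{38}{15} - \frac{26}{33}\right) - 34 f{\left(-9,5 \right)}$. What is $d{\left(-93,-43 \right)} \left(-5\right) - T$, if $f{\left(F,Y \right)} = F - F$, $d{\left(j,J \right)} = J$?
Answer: $\frac{11729}{55} \approx 213.25$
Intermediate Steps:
$f{\left(F,Y \right)} = 0$
$T = \frac{96}{55}$ ($T = \left(\frac{38}{15} - \frac{26}{33}\right) - 0 = \left(38 \cdot \frac{1}{15} - \frac{26}{33}\right) + 0 = \left(\frac{38}{15} - \frac{26}{33}\right) + 0 = \frac{96}{55} + 0 = \frac{96}{55} \approx 1.7455$)
$d{\left(-93,-43 \right)} \left(-5\right) - T = \left(-43\right) \left(-5\right) - \frac{96}{55} = 215 - \frac{96}{55} = \frac{11729}{55}$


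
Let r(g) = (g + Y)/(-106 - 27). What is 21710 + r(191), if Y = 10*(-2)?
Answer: 151961/7 ≈ 21709.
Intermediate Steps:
Y = -20
r(g) = 20/133 - g/133 (r(g) = (g - 20)/(-106 - 27) = (-20 + g)/(-133) = (-20 + g)*(-1/133) = 20/133 - g/133)
21710 + r(191) = 21710 + (20/133 - 1/133*191) = 21710 + (20/133 - 191/133) = 21710 - 9/7 = 151961/7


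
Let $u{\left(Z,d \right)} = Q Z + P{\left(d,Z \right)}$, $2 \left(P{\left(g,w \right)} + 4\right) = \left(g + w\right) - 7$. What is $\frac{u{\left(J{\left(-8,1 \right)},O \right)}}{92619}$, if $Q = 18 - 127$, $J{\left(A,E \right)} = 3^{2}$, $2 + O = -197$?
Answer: $- \frac{2167}{185238} \approx -0.011698$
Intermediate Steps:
$O = -199$ ($O = -2 - 197 = -199$)
$P{\left(g,w \right)} = - \frac{15}{2} + \frac{g}{2} + \frac{w}{2}$ ($P{\left(g,w \right)} = -4 + \frac{\left(g + w\right) - 7}{2} = -4 + \frac{-7 + g + w}{2} = -4 + \left(- \frac{7}{2} + \frac{g}{2} + \frac{w}{2}\right) = - \frac{15}{2} + \frac{g}{2} + \frac{w}{2}$)
$J{\left(A,E \right)} = 9$
$Q = -109$
$u{\left(Z,d \right)} = - \frac{15}{2} + \frac{d}{2} - \frac{217 Z}{2}$ ($u{\left(Z,d \right)} = - 109 Z + \left(- \frac{15}{2} + \frac{d}{2} + \frac{Z}{2}\right) = - 109 Z + \left(- \frac{15}{2} + \frac{Z}{2} + \frac{d}{2}\right) = - \frac{15}{2} + \frac{d}{2} - \frac{217 Z}{2}$)
$\frac{u{\left(J{\left(-8,1 \right)},O \right)}}{92619} = \frac{- \frac{15}{2} + \frac{1}{2} \left(-199\right) - \frac{1953}{2}}{92619} = \left(- \frac{15}{2} - \frac{199}{2} - \frac{1953}{2}\right) \frac{1}{92619} = \left(- \frac{2167}{2}\right) \frac{1}{92619} = - \frac{2167}{185238}$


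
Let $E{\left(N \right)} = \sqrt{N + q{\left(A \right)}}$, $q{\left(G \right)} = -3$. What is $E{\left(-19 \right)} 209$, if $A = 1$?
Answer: $209 i \sqrt{22} \approx 980.3 i$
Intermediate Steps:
$E{\left(N \right)} = \sqrt{-3 + N}$ ($E{\left(N \right)} = \sqrt{N - 3} = \sqrt{-3 + N}$)
$E{\left(-19 \right)} 209 = \sqrt{-3 - 19} \cdot 209 = \sqrt{-22} \cdot 209 = i \sqrt{22} \cdot 209 = 209 i \sqrt{22}$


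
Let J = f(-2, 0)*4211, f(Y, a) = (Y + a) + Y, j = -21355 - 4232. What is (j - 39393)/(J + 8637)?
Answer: 64980/8207 ≈ 7.9176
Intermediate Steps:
j = -25587
f(Y, a) = a + 2*Y
J = -16844 (J = (0 + 2*(-2))*4211 = (0 - 4)*4211 = -4*4211 = -16844)
(j - 39393)/(J + 8637) = (-25587 - 39393)/(-16844 + 8637) = -64980/(-8207) = -64980*(-1/8207) = 64980/8207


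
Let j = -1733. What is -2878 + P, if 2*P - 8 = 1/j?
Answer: -9961285/3466 ≈ -2874.0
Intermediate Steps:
P = 13863/3466 (P = 4 + (½)/(-1733) = 4 + (½)*(-1/1733) = 4 - 1/3466 = 13863/3466 ≈ 3.9997)
-2878 + P = -2878 + 13863/3466 = -9961285/3466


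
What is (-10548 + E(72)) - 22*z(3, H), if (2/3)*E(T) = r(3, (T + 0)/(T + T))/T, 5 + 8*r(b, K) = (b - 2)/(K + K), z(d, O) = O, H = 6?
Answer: -1025281/96 ≈ -10680.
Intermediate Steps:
r(b, K) = -5/8 + (-2 + b)/(16*K) (r(b, K) = -5/8 + ((b - 2)/(K + K))/8 = -5/8 + ((-2 + b)/((2*K)))/8 = -5/8 + ((-2 + b)*(1/(2*K)))/8 = -5/8 + ((-2 + b)/(2*K))/8 = -5/8 + (-2 + b)/(16*K))
E(T) = -3/(4*T) (E(T) = 3*(((-2 + 3 - 10*(T + 0)/(T + T))/(16*(((T + 0)/(T + T)))))/T)/2 = 3*(((-2 + 3 - 10*T/(2*T))/(16*((T/((2*T))))))/T)/2 = 3*(((-2 + 3 - 10*T*1/(2*T))/(16*((T*(1/(2*T))))))/T)/2 = 3*(((-2 + 3 - 10*½)/(16*(½)))/T)/2 = 3*(((1/16)*2*(-2 + 3 - 5))/T)/2 = 3*(((1/16)*2*(-4))/T)/2 = 3*(-1/(2*T))/2 = -3/(4*T))
(-10548 + E(72)) - 22*z(3, H) = (-10548 - ¾/72) - 22*6 = (-10548 - ¾*1/72) - 132 = (-10548 - 1/96) - 132 = -1012609/96 - 132 = -1025281/96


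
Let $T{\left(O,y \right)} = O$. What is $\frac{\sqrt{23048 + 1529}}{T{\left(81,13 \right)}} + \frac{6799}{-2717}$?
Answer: $- \frac{523}{209} + \frac{\sqrt{24577}}{81} \approx -0.56695$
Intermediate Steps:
$\frac{\sqrt{23048 + 1529}}{T{\left(81,13 \right)}} + \frac{6799}{-2717} = \frac{\sqrt{23048 + 1529}}{81} + \frac{6799}{-2717} = \sqrt{24577} \cdot \frac{1}{81} + 6799 \left(- \frac{1}{2717}\right) = \frac{\sqrt{24577}}{81} - \frac{523}{209} = - \frac{523}{209} + \frac{\sqrt{24577}}{81}$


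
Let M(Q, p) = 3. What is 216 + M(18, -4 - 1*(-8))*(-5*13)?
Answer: 21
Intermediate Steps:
216 + M(18, -4 - 1*(-8))*(-5*13) = 216 + 3*(-5*13) = 216 + 3*(-65) = 216 - 195 = 21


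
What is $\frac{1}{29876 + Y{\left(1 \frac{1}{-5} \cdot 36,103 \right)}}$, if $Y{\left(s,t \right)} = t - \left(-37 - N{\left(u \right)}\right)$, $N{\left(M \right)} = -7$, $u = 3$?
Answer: $\frac{1}{30009} \approx 3.3323 \cdot 10^{-5}$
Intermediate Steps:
$Y{\left(s,t \right)} = 30 + t$ ($Y{\left(s,t \right)} = t - \left(-37 - -7\right) = t - \left(-37 + 7\right) = t - -30 = t + 30 = 30 + t$)
$\frac{1}{29876 + Y{\left(1 \frac{1}{-5} \cdot 36,103 \right)}} = \frac{1}{29876 + \left(30 + 103\right)} = \frac{1}{29876 + 133} = \frac{1}{30009}$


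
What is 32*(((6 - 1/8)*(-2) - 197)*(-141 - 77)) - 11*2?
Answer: 1456218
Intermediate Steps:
32*(((6 - 1/8)*(-2) - 197)*(-141 - 77)) - 11*2 = 32*(((6 - 1*1/8)*(-2) - 197)*(-218)) - 22 = 32*(((6 - 1/8)*(-2) - 197)*(-218)) - 22 = 32*(((47/8)*(-2) - 197)*(-218)) - 22 = 32*((-47/4 - 197)*(-218)) - 22 = 32*(-835/4*(-218)) - 22 = 32*(91015/2) - 22 = 1456240 - 22 = 1456218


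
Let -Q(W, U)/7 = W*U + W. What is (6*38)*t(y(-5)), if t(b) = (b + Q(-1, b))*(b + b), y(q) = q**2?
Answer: 2359800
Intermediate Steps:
Q(W, U) = -7*W - 7*U*W (Q(W, U) = -7*(W*U + W) = -7*(U*W + W) = -7*(W + U*W) = -7*W - 7*U*W)
t(b) = 2*b*(7 + 8*b) (t(b) = (b - 7*(-1)*(1 + b))*(b + b) = (b + (7 + 7*b))*(2*b) = (7 + 8*b)*(2*b) = 2*b*(7 + 8*b))
(6*38)*t(y(-5)) = (6*38)*(2*(-5)**2*(7 + 8*(-5)**2)) = 228*(2*25*(7 + 8*25)) = 228*(2*25*(7 + 200)) = 228*(2*25*207) = 228*10350 = 2359800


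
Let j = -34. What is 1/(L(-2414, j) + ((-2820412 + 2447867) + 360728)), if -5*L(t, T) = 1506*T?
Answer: -5/7881 ≈ -0.00063444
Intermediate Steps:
L(t, T) = -1506*T/5
1/(L(-2414, j) + ((-2820412 + 2447867) + 360728)) = 1/(-1506/5*(-34) + ((-2820412 + 2447867) + 360728)) = 1/(51204/5 + (-372545 + 360728)) = 1/(51204/5 - 11817) = 1/(-7881/5) = -5/7881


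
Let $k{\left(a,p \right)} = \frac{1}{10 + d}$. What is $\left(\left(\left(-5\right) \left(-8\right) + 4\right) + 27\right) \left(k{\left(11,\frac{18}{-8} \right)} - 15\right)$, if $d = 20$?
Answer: $- \frac{31879}{30} \approx -1062.6$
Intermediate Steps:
$k{\left(a,p \right)} = \frac{1}{30}$ ($k{\left(a,p \right)} = \frac{1}{10 + 20} = \frac{1}{30}$)
$\left(\left(\left(-5\right) \left(-8\right) + 4\right) + 27\right) \left(k{\left(11,\frac{18}{-8} \right)} - 15\right) = \left(\left(\left(-5\right) \left(-8\right) + 4\right) + 27\right) \left(\frac{1}{30} - 15\right) = \left(\left(40 + 4\right) + 27\right) \left(- \frac{449}{30}\right) = \left(44 + 27\right) \left(- \frac{449}{30}\right) = 71 \left(- \frac{449}{30}\right) = - \frac{31879}{30}$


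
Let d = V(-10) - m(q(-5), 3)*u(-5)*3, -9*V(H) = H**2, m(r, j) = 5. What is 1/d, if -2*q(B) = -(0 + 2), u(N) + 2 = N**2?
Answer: -9/3205 ≈ -0.0028081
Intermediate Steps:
u(N) = -2 + N**2
q(B) = 1 (q(B) = -(-1)*(0 + 2)/2 = -(-1)*2/2 = -1/2*(-2) = 1)
V(H) = -H**2/9
d = -3205/9 (d = -1/9*(-10)**2 - 5*(-2 + (-5)**2)*3 = -1/9*100 - 5*(-2 + 25)*3 = -100/9 - 5*23*3 = -100/9 - 115*3 = -100/9 - 1*345 = -100/9 - 345 = -3205/9 ≈ -356.11)
1/d = 1/(-3205/9) = -9/3205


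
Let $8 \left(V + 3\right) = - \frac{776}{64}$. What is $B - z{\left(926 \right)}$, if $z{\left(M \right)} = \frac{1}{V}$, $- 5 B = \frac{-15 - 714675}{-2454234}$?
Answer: $\frac{19293649}{118212271} \approx 0.16321$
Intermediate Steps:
$V = - \frac{289}{64}$ ($V = -3 + \frac{\left(-776\right) \frac{1}{64}}{8} = -3 + \frac{1}{8} \left(- \frac{97}{8}\right) = -3 - \frac{97}{64} = - \frac{289}{64} \approx -4.5156$)
$B = - \frac{23823}{409039}$ ($B = - \frac{\left(-15 - 714675\right) \frac{1}{-2454234}}{5} = - \frac{\left(-15 - 714675\right) \left(- \frac{1}{2454234}\right)}{5} = - \frac{\left(-714690\right) \left(- \frac{1}{2454234}\right)}{5} = \left(- \frac{1}{5}\right) \frac{119115}{409039} = - \frac{23823}{409039} \approx -0.058241$)
$z{\left(M \right)} = - \frac{64}{289}$ ($z{\left(M \right)} = \frac{1}{- \frac{289}{64}} = - \frac{64}{289}$)
$B - z{\left(926 \right)} = - \frac{23823}{409039} - - \frac{64}{289} = - \frac{23823}{409039} + \frac{64}{289} = \frac{19293649}{118212271}$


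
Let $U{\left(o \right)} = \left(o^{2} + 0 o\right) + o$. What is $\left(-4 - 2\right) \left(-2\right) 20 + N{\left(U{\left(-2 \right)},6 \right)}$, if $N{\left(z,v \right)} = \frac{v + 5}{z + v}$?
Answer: $\frac{1931}{8} \approx 241.38$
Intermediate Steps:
$U{\left(o \right)} = o + o^{2}$ ($U{\left(o \right)} = \left(o^{2} + 0\right) + o = o^{2} + o = o + o^{2}$)
$N{\left(z,v \right)} = \frac{5 + v}{v + z}$
$\left(-4 - 2\right) \left(-2\right) 20 + N{\left(U{\left(-2 \right)},6 \right)} = \left(-4 - 2\right) \left(-2\right) 20 + \frac{5 + 6}{6 - 2 \left(1 - 2\right)} = \left(-6\right) \left(-2\right) 20 + \frac{1}{6 - -2} \cdot 11 = 12 \cdot 20 + \frac{1}{6 + 2} \cdot 11 = 240 + \frac{1}{8} \cdot 11 = 240 + \frac{11}{8} = \frac{1931}{8}$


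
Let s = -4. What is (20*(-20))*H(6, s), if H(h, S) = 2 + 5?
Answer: -2800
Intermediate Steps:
H(h, S) = 7
(20*(-20))*H(6, s) = (20*(-20))*7 = -400*7 = -2800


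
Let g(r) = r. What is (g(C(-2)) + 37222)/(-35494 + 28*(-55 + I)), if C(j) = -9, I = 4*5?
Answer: -37213/36474 ≈ -1.0203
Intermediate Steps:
I = 20
(g(C(-2)) + 37222)/(-35494 + 28*(-55 + I)) = (-9 + 37222)/(-35494 + 28*(-55 + 20)) = 37213/(-35494 + 28*(-35)) = 37213/(-35494 - 980) = 37213/(-36474) = 37213*(-1/36474) = -37213/36474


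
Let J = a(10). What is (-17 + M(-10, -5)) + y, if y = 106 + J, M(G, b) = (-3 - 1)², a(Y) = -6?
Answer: 99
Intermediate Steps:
M(G, b) = 16 (M(G, b) = (-4)² = 16)
J = -6
y = 100 (y = 106 - 6 = 100)
(-17 + M(-10, -5)) + y = (-17 + 16) + 100 = -1 + 100 = 99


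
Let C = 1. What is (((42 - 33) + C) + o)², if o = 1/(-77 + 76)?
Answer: 81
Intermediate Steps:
o = -1 (o = 1/(-1) = -1)
(((42 - 33) + C) + o)² = (((42 - 33) + 1) - 1)² = ((9 + 1) - 1)² = (10 - 1)² = 9² = 81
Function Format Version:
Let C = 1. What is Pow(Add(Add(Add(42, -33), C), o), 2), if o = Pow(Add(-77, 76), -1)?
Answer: 81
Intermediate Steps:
o = -1 (o = Pow(-1, -1) = -1)
Pow(Add(Add(Add(42, -33), C), o), 2) = Pow(Add(Add(Add(42, -33), 1), -1), 2) = Pow(Add(Add(9, 1), -1), 2) = Pow(Add(10, -1), 2) = Pow(9, 2) = 81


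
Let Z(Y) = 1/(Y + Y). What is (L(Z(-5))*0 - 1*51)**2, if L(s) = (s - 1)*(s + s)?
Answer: 2601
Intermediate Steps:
Z(Y) = 1/(2*Y)
L(s) = 2*s*(-1 + s) (L(s) = (-1 + s)*(2*s) = 2*s*(-1 + s))
(L(Z(-5))*0 - 1*51)**2 = ((2*((1/2)/(-5))*(-1 + (1/2)/(-5)))*0 - 1*51)**2 = ((2*((1/2)*(-1/5))*(-1 + (1/2)*(-1/5)))*0 - 51)**2 = ((2*(-1/10)*(-1 - 1/10))*0 - 51)**2 = ((2*(-1/10)*(-11/10))*0 - 51)**2 = ((11/50)*0 - 51)**2 = (0 - 51)**2 = (-51)**2 = 2601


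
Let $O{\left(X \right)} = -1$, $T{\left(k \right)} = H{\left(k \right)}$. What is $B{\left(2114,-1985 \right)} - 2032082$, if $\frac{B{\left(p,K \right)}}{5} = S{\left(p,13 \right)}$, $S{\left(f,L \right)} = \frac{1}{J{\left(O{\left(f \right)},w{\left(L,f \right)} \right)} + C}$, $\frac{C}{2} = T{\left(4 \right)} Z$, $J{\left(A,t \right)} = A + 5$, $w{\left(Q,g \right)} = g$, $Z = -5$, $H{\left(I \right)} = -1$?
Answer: $- \frac{28449143}{14} \approx -2.0321 \cdot 10^{6}$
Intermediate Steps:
$T{\left(k \right)} = -1$
$J{\left(A,t \right)} = 5 + A$
$C = 10$ ($C = 2 \left(\left(-1\right) \left(-5\right)\right) = 2 \cdot 5 = 10$)
$S{\left(f,L \right)} = \frac{1}{14}$ ($S{\left(f,L \right)} = \frac{1}{\left(5 - 1\right) + 10} = \frac{1}{4 + 10} = \frac{1}{14}$)
$B{\left(p,K \right)} = \frac{5}{14}$ ($B{\left(p,K \right)} = 5 \cdot \frac{1}{14} = \frac{5}{14}$)
$B{\left(2114,-1985 \right)} - 2032082 = \frac{5}{14} - 2032082 = - \frac{28449143}{14}$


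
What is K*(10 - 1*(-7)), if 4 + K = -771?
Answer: -13175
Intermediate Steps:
K = -775 (K = -4 - 771 = -775)
K*(10 - 1*(-7)) = -775*(10 - 1*(-7)) = -775*(10 + 7) = -775*17 = -13175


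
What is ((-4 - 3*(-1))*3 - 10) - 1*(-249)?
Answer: 236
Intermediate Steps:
((-4 - 3*(-1))*3 - 10) - 1*(-249) = ((-4 + 3)*3 - 10) + 249 = (-1*3 - 10) + 249 = (-3 - 10) + 249 = -13 + 249 = 236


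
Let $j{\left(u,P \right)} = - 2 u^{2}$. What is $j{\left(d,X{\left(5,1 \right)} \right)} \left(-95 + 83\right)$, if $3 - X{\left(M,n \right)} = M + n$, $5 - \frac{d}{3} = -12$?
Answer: $62424$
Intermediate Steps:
$d = 51$ ($d = 15 - -36 = 15 + 36 = 51$)
$X{\left(M,n \right)} = 3 - M - n$ ($X{\left(M,n \right)} = 3 - \left(M + n\right) = 3 - M - n$)
$j{\left(d,X{\left(5,1 \right)} \right)} \left(-95 + 83\right) = - 2 \cdot 51^{2} \left(-95 + 83\right) = \left(-2\right) 2601 \left(-12\right) = \left(-5202\right) \left(-12\right) = 62424$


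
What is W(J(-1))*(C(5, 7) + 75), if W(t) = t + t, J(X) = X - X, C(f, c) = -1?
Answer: 0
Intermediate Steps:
J(X) = 0
W(t) = 2*t
W(J(-1))*(C(5, 7) + 75) = (2*0)*(-1 + 75) = 0*74 = 0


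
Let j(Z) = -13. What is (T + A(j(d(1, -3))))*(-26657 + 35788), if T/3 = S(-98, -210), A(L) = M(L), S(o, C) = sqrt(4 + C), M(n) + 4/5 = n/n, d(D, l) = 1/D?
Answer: 9131/5 + 27393*I*sqrt(206) ≈ 1826.2 + 3.9316e+5*I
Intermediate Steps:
M(n) = 1/5 (M(n) = -4/5 + n/n = -4/5 + 1 = 1/5)
A(L) = 1/5
T = 3*I*sqrt(206) (T = 3*sqrt(4 - 210) = 3*sqrt(-206) = 3*(I*sqrt(206)) = 3*I*sqrt(206) ≈ 43.058*I)
(T + A(j(d(1, -3))))*(-26657 + 35788) = (3*I*sqrt(206) + 1/5)*(-26657 + 35788) = (1/5 + 3*I*sqrt(206))*9131 = 9131/5 + 27393*I*sqrt(206)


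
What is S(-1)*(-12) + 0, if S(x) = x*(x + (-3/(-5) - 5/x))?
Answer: 276/5 ≈ 55.200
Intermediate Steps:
S(x) = x*(⅗ + x - 5/x) (S(x) = x*(x + (-3*(-⅕) - 5/x)) = x*(x + (⅗ - 5/x)) = x*(⅗ + x - 5/x))
S(-1)*(-12) + 0 = (-5 + (-1)² + (⅗)*(-1))*(-12) + 0 = (-5 + 1 - ⅗)*(-12) + 0 = -23/5*(-12) + 0 = 276/5 + 0 = 276/5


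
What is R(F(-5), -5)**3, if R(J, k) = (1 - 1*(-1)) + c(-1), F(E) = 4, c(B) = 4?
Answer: 216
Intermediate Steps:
R(J, k) = 6 (R(J, k) = (1 - 1*(-1)) + 4 = (1 + 1) + 4 = 2 + 4 = 6)
R(F(-5), -5)**3 = 6**3 = 216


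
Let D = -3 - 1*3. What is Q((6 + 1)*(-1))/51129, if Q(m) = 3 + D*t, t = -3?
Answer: 7/17043 ≈ 0.00041073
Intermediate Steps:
D = -6 (D = -3 - 3 = -6)
Q(m) = 21 (Q(m) = 3 - 6*(-3) = 3 + 18 = 21)
Q((6 + 1)*(-1))/51129 = 21/51129 = 21*(1/51129) = 7/17043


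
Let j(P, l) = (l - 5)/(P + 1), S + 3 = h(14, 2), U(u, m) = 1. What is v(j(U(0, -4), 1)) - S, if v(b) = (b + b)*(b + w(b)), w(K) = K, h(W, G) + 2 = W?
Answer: 7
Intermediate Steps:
h(W, G) = -2 + W
S = 9 (S = -3 + (-2 + 14) = -3 + 12 = 9)
j(P, l) = (-5 + l)/(1 + P)
v(b) = 4*b² (v(b) = (b + b)*(b + b) = (2*b)*(2*b) = 4*b²)
v(j(U(0, -4), 1)) - S = 4*((-5 + 1)/(1 + 1))² - 1*9 = 4*(-4/2)² - 9 = 4*((½)*(-4))² - 9 = 4*(-2)² - 9 = 4*4 - 9 = 16 - 9 = 7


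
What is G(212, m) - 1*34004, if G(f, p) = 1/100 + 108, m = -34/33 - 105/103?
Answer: -3389599/100 ≈ -33896.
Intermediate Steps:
m = -6967/3399 (m = -34*1/33 - 105*1/103 = -34/33 - 105/103 = -6967/3399 ≈ -2.0497)
G(f, p) = 10801/100 (G(f, p) = 1/100 + 108 = 10801/100)
G(212, m) - 1*34004 = 10801/100 - 1*34004 = 10801/100 - 34004 = -3389599/100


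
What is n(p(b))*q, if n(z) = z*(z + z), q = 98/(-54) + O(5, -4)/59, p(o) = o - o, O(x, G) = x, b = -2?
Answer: 0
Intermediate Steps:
p(o) = 0
q = -2756/1593 (q = 98/(-54) + 5/59 = 98*(-1/54) + 5*(1/59) = -49/27 + 5/59 = -2756/1593 ≈ -1.7301)
n(z) = 2*z**2 (n(z) = z*(2*z) = 2*z**2)
n(p(b))*q = (2*0**2)*(-2756/1593) = (2*0)*(-2756/1593) = 0*(-2756/1593) = 0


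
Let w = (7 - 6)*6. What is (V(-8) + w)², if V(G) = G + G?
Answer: 100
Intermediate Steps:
V(G) = 2*G
w = 6 (w = 1*6 = 6)
(V(-8) + w)² = (2*(-8) + 6)² = (-16 + 6)² = (-10)² = 100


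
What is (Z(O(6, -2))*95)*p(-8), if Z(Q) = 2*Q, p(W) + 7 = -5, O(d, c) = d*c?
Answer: 27360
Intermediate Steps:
O(d, c) = c*d
p(W) = -12 (p(W) = -7 - 5 = -12)
(Z(O(6, -2))*95)*p(-8) = ((2*(-2*6))*95)*(-12) = ((2*(-12))*95)*(-12) = -24*95*(-12) = -2280*(-12) = 27360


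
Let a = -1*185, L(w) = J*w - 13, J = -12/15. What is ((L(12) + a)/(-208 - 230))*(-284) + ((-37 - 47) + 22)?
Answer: -71762/365 ≈ -196.61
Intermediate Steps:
J = -⅘ (J = -12*1/15 = -⅘ ≈ -0.80000)
L(w) = -13 - 4*w/5 (L(w) = -4*w/5 - 13 = -13 - 4*w/5)
a = -185
((L(12) + a)/(-208 - 230))*(-284) + ((-37 - 47) + 22) = (((-13 - ⅘*12) - 185)/(-208 - 230))*(-284) + ((-37 - 47) + 22) = (((-13 - 48/5) - 185)/(-438))*(-284) + (-84 + 22) = ((-113/5 - 185)*(-1/438))*(-284) - 62 = -1038/5*(-1/438)*(-284) - 62 = (173/365)*(-284) - 62 = -49132/365 - 62 = -71762/365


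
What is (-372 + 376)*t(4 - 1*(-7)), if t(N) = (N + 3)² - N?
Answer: 740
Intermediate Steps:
t(N) = (3 + N)² - N
(-372 + 376)*t(4 - 1*(-7)) = (-372 + 376)*((3 + (4 - 1*(-7)))² - (4 - 1*(-7))) = 4*((3 + (4 + 7))² - (4 + 7)) = 4*((3 + 11)² - 1*11) = 4*(14² - 11) = 4*(196 - 11) = 4*185 = 740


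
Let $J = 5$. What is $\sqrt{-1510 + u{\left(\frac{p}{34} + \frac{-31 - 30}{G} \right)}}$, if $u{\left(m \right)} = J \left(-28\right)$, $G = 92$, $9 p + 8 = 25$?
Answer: $5 i \sqrt{66} \approx 40.62 i$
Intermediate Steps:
$p = \frac{17}{9}$ ($p = - \frac{8}{9} + \frac{1}{9} \cdot 25 = - \frac{8}{9} + \frac{25}{9} = \frac{17}{9} \approx 1.8889$)
$u{\left(m \right)} = -140$ ($u{\left(m \right)} = 5 \left(-28\right) = -140$)
$\sqrt{-1510 + u{\left(\frac{p}{34} + \frac{-31 - 30}{G} \right)}} = \sqrt{-1510 - 140} = \sqrt{-1650} = 5 i \sqrt{66}$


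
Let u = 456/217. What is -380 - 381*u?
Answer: -256196/217 ≈ -1180.6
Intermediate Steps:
u = 456/217 (u = 456*(1/217) = 456/217 ≈ 2.1014)
-380 - 381*u = -380 - 381*456/217 = -380 - 173736/217 = -256196/217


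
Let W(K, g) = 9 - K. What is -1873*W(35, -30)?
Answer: 48698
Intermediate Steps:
-1873*W(35, -30) = -1873*(9 - 1*35) = -1873*(9 - 35) = -1873*(-26) = 48698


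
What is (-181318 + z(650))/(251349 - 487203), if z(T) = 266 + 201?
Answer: 180851/235854 ≈ 0.76679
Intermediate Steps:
z(T) = 467
(-181318 + z(650))/(251349 - 487203) = (-181318 + 467)/(251349 - 487203) = -180851/(-235854) = -180851*(-1/235854) = 180851/235854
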